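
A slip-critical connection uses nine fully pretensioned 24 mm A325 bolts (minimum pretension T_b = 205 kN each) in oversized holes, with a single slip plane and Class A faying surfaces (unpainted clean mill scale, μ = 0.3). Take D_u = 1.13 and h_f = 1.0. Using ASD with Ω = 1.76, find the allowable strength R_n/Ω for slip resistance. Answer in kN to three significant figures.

R_n = μ · D_u · h_f · T_b · n_s · n_b = 0.3 × 1.13 × 1.0 × 205 × 1 × 9 = 625.5 kN.
Allowable strength R_n/Ω = 625.5 / 1.76 = 355 kN.

355 kN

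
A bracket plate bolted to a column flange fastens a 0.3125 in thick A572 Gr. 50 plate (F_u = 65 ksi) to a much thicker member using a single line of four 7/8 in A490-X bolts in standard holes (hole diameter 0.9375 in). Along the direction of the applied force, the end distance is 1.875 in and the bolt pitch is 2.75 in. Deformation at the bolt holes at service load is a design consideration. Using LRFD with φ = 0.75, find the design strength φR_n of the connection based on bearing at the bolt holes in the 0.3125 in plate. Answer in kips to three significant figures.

122 kips

Per bolt r_n = 1.2 l_c t F_u ≤ 2.4 d t F_u; upper limit = 2.4 × 0.875 × 0.3125 × 65 = 42.66 kips.
Edge bolt: l_c = 1.875 − 0.9375/2 = 1.406 in → 1.2 × 1.406 × 0.3125 × 65 = 34.28 → r_n = 34.28 kips.
Interior bolts: l_c = 2.75 − 0.9375 = 1.812 in → 1.2 × 1.812 × 0.3125 × 65 = 44.18 → r_n = 42.66 kips.
R_n = 1 × 34.28 + 3 × 42.66 = 162.2 kips.
Design strength φR_n = 0.75 × 162.2 = 122 kips.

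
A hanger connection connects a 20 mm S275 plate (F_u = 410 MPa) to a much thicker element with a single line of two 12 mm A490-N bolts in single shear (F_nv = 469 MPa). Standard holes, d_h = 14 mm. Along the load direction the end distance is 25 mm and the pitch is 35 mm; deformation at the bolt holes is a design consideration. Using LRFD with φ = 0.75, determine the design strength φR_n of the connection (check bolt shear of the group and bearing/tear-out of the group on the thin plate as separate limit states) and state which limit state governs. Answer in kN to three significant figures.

Bolt shear: A_b = π·12²/4 = 113.1 mm²; R_n = 469 × 113.1 × 2 × 1 / 1000 = 106.1 kN → 0.75 × 106.1 = 79.6 kN.
Bearing (1.2 l_c t F_u ≤ 2.4 d t F_u): upper limit = 2.4·12·20·410 / 1000 = 236.2 kN.
  Edge l_c = 25 − 14/2 = 18 → r_n = 177.1 kN; interior l_c = 35 − 14 = 21 → r_n = 206.6 kN.
  R_n,bearing = 1·177.1 + 1·206.6 = 383.8 kN → 0.75 × 383.8 = 288 kN.
Bolt shear governs: 79.6 kN.

79.6 kN (bolt shear governs)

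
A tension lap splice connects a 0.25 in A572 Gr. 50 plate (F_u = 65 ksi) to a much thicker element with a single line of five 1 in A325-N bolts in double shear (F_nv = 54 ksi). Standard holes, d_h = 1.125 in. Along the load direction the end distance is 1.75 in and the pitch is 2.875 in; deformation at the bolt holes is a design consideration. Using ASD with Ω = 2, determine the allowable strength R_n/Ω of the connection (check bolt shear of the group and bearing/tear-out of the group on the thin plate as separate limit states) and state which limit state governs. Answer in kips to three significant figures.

79.8 kips (bearing governs)

Bolt shear: A_b = π·1²/4 = 0.7854 in²; R_n = 54 × 0.7854 × 5 × 2 = 424.1 kips → 424.1 / 2 = 212 kips.
Bearing (1.2 l_c t F_u ≤ 2.4 d t F_u): upper limit = 2.4·1·0.25·65 = 39 kips.
  Edge l_c = 1.75 − 1.125/2 = 1.188 → r_n = 23.16 kips; interior l_c = 2.875 − 1.125 = 1.75 → r_n = 34.12 kips.
  R_n,bearing = 1·23.16 + 4·34.12 = 159.7 kips → 159.7 / 2 = 79.8 kips.
Bearing governs: 79.8 kips.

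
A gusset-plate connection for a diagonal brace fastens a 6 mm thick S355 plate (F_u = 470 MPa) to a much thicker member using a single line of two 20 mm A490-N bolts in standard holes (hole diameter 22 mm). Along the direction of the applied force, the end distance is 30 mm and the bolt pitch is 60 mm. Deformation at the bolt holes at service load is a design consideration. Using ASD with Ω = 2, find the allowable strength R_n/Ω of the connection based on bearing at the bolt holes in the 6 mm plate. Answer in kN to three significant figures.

96.4 kN

Per bolt r_n = 1.2 l_c t F_u ≤ 2.4 d t F_u; upper limit = 2.4 × 20 × 6 × 470 / 1000 = 135.4 kN.
Edge bolt: l_c = 30 − 22/2 = 19 mm → 1.2 × 19 × 6 × 470 / 1000 = 64.3 → r_n = 64.3 kN.
Interior bolts: l_c = 60 − 22 = 38 mm → 1.2 × 38 × 6 × 470 / 1000 = 128.6 → r_n = 128.6 kN.
R_n = 1 × 64.3 + 1 × 128.6 = 192.9 kN.
Allowable strength R_n/Ω = 192.9 / 2 = 96.4 kN.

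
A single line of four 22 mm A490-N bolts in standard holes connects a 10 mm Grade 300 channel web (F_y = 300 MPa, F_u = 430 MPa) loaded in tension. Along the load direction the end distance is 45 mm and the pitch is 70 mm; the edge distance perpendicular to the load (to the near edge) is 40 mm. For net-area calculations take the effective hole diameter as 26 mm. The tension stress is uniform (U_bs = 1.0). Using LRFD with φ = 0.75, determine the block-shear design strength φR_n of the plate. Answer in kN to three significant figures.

404 kN

Shear plane L_v = 45 + 3·70 = 255 mm; A_gv = 255 × 10 = 2550 mm².
A_nv = (255 − 3.5·26) × 10 = 1640 mm².
A_nt = (40 − 0.5·26) × 10 = 270 mm².
0.6 F_u A_nv = 423.1 kN; 0.6 F_y A_gv = 459 kN → shear rupture governs the shear term.
R_n = 423.1 + 1.0 × 430 × 270 / 1000 = 539.2 kN.
Design strength φR_n = 0.75 × 539.2 = 404 kN.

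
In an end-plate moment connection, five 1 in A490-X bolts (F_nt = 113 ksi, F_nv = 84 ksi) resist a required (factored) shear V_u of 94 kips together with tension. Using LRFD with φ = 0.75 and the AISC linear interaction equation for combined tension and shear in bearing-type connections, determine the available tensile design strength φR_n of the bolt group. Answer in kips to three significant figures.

A_b = π·1²/4 = 0.7854 in²; f_rv = 94 / (5 × 0.7854) = 23.94 ksi.
F'_nt = 1.3 F_nt − (F_nt / φF_nv) f_rv = 1.3·113 − (113/(0.75·84))·23.94 = 104 ksi, capped at F_nt → F'_nt = 104 ksi.
R_n = F'_nt · A_b · n = 104 × 0.7854 × 5 = 408.3 kips.
Design strength φR_n = 0.75 × 408.3 = 306 kips.

306 kips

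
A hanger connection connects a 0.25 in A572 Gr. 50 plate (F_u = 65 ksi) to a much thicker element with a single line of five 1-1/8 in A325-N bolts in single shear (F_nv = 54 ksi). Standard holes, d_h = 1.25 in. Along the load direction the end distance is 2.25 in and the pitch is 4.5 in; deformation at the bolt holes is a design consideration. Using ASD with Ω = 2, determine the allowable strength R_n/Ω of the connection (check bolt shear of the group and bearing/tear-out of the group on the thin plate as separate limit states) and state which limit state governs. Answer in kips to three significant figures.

Bolt shear: A_b = π·1.125²/4 = 0.994 in²; R_n = 54 × 0.994 × 5 × 1 = 268.4 kips → 268.4 / 2 = 134 kips.
Bearing (1.2 l_c t F_u ≤ 2.4 d t F_u): upper limit = 2.4·1.125·0.25·65 = 43.87 kips.
  Edge l_c = 2.25 − 1.25/2 = 1.625 → r_n = 31.69 kips; interior l_c = 4.5 − 1.25 = 3.25 → r_n = 43.87 kips.
  R_n,bearing = 1·31.69 + 4·43.87 = 207.2 kips → 207.2 / 2 = 104 kips.
Bearing governs: 104 kips.

104 kips (bearing governs)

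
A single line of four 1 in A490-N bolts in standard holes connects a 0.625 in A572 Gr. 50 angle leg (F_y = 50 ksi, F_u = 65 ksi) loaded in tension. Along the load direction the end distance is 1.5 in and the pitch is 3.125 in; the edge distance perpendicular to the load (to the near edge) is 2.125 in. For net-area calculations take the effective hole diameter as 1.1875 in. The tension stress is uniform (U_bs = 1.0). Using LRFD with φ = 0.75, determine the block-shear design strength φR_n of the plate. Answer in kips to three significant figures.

Shear plane L_v = 1.5 + 3·3.125 = 10.88 in; A_gv = 10.88 × 0.625 = 6.797 in².
A_nv = (10.88 − 3.5·1.1875) × 0.625 = 4.199 in².
A_nt = (2.125 − 0.5·1.1875) × 0.625 = 0.957 in².
0.6 F_u A_nv = 163.8 kips; 0.6 F_y A_gv = 203.9 kips → shear rupture governs the shear term.
R_n = 163.8 + 1.0 × 65 × 0.957 = 226 kips.
Design strength φR_n = 0.75 × 226 = 169 kips.

169 kips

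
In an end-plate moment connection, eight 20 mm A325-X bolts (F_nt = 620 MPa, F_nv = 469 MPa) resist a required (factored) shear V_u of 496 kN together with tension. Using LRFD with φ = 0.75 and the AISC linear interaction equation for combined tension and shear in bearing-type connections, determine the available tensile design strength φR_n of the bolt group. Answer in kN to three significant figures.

A_b = π·20²/4 = 314.2 mm²; f_rv = 496 × 1000 / (8 × 314.2) = 197.4 MPa.
F'_nt = 1.3 F_nt − (F_nt / φF_nv) f_rv = 1.3·620 − (620/(0.75·469))·197.4 = 458.1 MPa, capped at F_nt → F'_nt = 458.1 MPa.
R_n = F'_nt · A_b · n = 458.1 × 314.2 × 8 / 1000 = 1151 kN.
Design strength φR_n = 0.75 × 1151 = 864 kN.

864 kN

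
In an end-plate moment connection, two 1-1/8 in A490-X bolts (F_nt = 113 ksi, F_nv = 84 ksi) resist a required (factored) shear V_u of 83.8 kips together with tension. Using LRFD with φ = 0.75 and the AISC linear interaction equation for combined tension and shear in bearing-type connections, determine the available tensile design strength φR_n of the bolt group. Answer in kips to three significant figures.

106 kips

A_b = π·1.125²/4 = 0.994 in²; f_rv = 83.8 / (2 × 0.994) = 42.15 ksi.
F'_nt = 1.3 F_nt − (F_nt / φF_nv) f_rv = 1.3·113 − (113/(0.75·84))·42.15 = 71.29 ksi, capped at F_nt → F'_nt = 71.29 ksi.
R_n = F'_nt · A_b · n = 71.29 × 0.994 × 2 = 141.7 kips.
Design strength φR_n = 0.75 × 141.7 = 106 kips.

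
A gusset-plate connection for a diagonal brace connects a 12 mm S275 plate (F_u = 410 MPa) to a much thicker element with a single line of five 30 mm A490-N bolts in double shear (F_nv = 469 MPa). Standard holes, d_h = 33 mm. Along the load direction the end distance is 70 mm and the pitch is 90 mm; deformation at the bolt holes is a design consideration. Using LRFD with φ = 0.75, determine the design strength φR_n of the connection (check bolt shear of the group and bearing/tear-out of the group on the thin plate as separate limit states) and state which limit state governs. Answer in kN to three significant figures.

1250 kN (bearing governs)

Bolt shear: A_b = π·30²/4 = 706.9 mm²; R_n = 469 × 706.9 × 5 × 2 / 1000 = 3315 kN → 0.75 × 3315 = 2490 kN.
Bearing (1.2 l_c t F_u ≤ 2.4 d t F_u): upper limit = 2.4·30·12·410 / 1000 = 354.2 kN.
  Edge l_c = 70 − 33/2 = 53.5 → r_n = 315.9 kN; interior l_c = 90 − 33 = 57 → r_n = 336.5 kN.
  R_n,bearing = 1·315.9 + 4·336.5 = 1662 kN → 0.75 × 1662 = 1250 kN.
Bearing governs: 1250 kN.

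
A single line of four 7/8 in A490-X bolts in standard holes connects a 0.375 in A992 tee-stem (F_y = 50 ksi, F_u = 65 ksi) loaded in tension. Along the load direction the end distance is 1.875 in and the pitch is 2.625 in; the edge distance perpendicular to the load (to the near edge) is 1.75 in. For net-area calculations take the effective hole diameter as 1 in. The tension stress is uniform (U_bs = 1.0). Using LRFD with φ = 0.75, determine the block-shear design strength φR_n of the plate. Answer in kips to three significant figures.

Shear plane L_v = 1.875 + 3·2.625 = 9.75 in; A_gv = 9.75 × 0.375 = 3.656 in².
A_nv = (9.75 − 3.5·1) × 0.375 = 2.344 in².
A_nt = (1.75 − 0.5·1) × 0.375 = 0.4688 in².
0.6 F_u A_nv = 91.41 kips; 0.6 F_y A_gv = 109.7 kips → shear rupture governs the shear term.
R_n = 91.41 + 1.0 × 65 × 0.4688 = 121.9 kips.
Design strength φR_n = 0.75 × 121.9 = 91.4 kips.

91.4 kips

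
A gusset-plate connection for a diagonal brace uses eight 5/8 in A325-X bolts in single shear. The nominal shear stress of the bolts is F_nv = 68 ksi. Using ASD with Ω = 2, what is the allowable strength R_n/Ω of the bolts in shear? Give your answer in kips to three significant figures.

A_b = π × 0.625² / 4 = 0.3068 in².
R_n = F_nv · A_b · n · n_s = 68 × 0.3068 × 8 × 1 = 166.9 kips.
Allowable strength R_n/Ω = 166.9 / 2 = 83.4 kips.

83.4 kips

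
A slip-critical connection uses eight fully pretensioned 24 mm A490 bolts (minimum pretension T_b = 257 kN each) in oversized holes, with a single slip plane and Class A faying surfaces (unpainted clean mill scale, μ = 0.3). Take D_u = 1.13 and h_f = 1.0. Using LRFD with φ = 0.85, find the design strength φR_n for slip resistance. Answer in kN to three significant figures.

R_n = μ · D_u · h_f · T_b · n_s · n_b = 0.3 × 1.13 × 1.0 × 257 × 1 × 8 = 697 kN.
Design strength φR_n = 0.85 × 697 = 592 kN.

592 kN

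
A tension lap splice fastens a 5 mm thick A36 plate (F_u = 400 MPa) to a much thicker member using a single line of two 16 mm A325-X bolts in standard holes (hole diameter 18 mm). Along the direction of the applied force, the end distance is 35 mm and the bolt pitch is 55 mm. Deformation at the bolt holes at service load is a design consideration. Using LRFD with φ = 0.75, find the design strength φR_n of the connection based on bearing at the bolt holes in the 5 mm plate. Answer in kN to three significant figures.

Per bolt r_n = 1.2 l_c t F_u ≤ 2.4 d t F_u; upper limit = 2.4 × 16 × 5 × 400 / 1000 = 76.8 kN.
Edge bolt: l_c = 35 − 18/2 = 26 mm → 1.2 × 26 × 5 × 400 / 1000 = 62.4 → r_n = 62.4 kN.
Interior bolts: l_c = 55 − 18 = 37 mm → 1.2 × 37 × 5 × 400 / 1000 = 88.8 → r_n = 76.8 kN.
R_n = 1 × 62.4 + 1 × 76.8 = 139.2 kN.
Design strength φR_n = 0.75 × 139.2 = 104 kN.

104 kN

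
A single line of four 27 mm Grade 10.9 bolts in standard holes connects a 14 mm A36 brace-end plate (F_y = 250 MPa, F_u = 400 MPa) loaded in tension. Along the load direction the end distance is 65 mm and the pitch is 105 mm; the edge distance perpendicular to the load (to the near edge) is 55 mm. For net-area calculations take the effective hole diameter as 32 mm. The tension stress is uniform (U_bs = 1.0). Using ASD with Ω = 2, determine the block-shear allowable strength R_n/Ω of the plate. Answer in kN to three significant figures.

508 kN

Shear plane L_v = 65 + 3·105 = 380 mm; A_gv = 380 × 14 = 5320 mm².
A_nv = (380 − 3.5·32) × 14 = 3752 mm².
A_nt = (55 − 0.5·32) × 14 = 546 mm².
0.6 F_u A_nv = 900.5 kN; 0.6 F_y A_gv = 798 kN → shear yielding governs the shear term.
R_n = 798 + 1.0 × 400 × 546 / 1000 = 1016 kN.
Allowable strength R_n/Ω = 1016 / 2 = 508 kN.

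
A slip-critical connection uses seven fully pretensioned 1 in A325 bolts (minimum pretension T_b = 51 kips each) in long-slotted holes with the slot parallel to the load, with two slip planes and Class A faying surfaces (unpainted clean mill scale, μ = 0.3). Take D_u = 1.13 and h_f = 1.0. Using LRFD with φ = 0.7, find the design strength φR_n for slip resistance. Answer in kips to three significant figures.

R_n = μ · D_u · h_f · T_b · n_s · n_b = 0.3 × 1.13 × 1.0 × 51 × 2 × 7 = 242 kips.
Design strength φR_n = 0.7 × 242 = 169 kips.

169 kips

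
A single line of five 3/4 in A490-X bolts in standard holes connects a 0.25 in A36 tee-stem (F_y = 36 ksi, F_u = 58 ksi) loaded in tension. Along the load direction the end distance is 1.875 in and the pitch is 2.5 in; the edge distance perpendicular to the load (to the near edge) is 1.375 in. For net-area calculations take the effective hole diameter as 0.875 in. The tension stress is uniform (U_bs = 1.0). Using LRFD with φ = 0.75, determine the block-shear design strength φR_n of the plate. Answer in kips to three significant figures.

58.3 kips

Shear plane L_v = 1.875 + 4·2.5 = 11.88 in; A_gv = 11.88 × 0.25 = 2.969 in².
A_nv = (11.88 − 4.5·0.875) × 0.25 = 1.984 in².
A_nt = (1.375 − 0.5·0.875) × 0.25 = 0.2344 in².
0.6 F_u A_nv = 69.06 kips; 0.6 F_y A_gv = 64.12 kips → shear yielding governs the shear term.
R_n = 64.12 + 1.0 × 58 × 0.2344 = 77.72 kips.
Design strength φR_n = 0.75 × 77.72 = 58.3 kips.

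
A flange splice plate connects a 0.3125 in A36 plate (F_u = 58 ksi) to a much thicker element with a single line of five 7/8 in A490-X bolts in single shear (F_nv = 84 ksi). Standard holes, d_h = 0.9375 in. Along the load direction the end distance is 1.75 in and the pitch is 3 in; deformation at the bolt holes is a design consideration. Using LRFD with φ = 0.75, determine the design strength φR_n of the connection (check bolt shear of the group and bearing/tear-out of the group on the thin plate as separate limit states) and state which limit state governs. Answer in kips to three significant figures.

Bolt shear: A_b = π·0.875²/4 = 0.6013 in²; R_n = 84 × 0.6013 × 5 × 1 = 252.6 kips → 0.75 × 252.6 = 189 kips.
Bearing (1.2 l_c t F_u ≤ 2.4 d t F_u): upper limit = 2.4·0.875·0.3125·58 = 38.06 kips.
  Edge l_c = 1.75 − 0.9375/2 = 1.281 → r_n = 27.87 kips; interior l_c = 3 − 0.9375 = 2.062 → r_n = 38.06 kips.
  R_n,bearing = 1·27.87 + 4·38.06 = 180.1 kips → 0.75 × 180.1 = 135 kips.
Bearing governs: 135 kips.

135 kips (bearing governs)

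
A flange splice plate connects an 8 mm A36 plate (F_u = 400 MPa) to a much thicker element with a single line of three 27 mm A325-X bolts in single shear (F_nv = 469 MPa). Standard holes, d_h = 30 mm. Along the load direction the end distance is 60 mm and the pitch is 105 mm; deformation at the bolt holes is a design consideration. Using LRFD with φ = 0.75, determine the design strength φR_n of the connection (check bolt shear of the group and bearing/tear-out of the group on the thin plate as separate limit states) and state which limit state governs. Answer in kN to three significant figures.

441 kN (bearing governs)

Bolt shear: A_b = π·27²/4 = 572.6 mm²; R_n = 469 × 572.6 × 3 × 1 / 1000 = 805.6 kN → 0.75 × 805.6 = 604 kN.
Bearing (1.2 l_c t F_u ≤ 2.4 d t F_u): upper limit = 2.4·27·8·400 / 1000 = 207.4 kN.
  Edge l_c = 60 − 30/2 = 45 → r_n = 172.8 kN; interior l_c = 105 − 30 = 75 → r_n = 207.4 kN.
  R_n,bearing = 1·172.8 + 2·207.4 = 587.5 kN → 0.75 × 587.5 = 441 kN.
Bearing governs: 441 kN.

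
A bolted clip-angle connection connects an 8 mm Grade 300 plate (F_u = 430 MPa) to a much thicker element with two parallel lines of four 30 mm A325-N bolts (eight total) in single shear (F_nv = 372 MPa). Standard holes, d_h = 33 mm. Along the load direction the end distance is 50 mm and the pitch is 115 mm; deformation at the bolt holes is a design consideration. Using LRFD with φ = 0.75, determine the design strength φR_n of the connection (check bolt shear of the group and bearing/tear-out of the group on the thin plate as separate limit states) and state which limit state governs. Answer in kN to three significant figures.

1320 kN (bearing governs)

Bolt shear: A_b = π·30²/4 = 706.9 mm²; R_n = 372 × 706.9 × 8 × 1 / 1000 = 2104 kN → 0.75 × 2104 = 1580 kN.
Bearing (1.2 l_c t F_u ≤ 2.4 d t F_u): upper limit = 2.4·30·8·430 / 1000 = 247.7 kN.
  Edge l_c = 50 − 33/2 = 33.5 → r_n = 138.3 kN; interior l_c = 115 − 33 = 82 → r_n = 247.7 kN.
  R_n,bearing = 2·138.3 + 6·247.7 = 1763 kN → 0.75 × 1763 = 1320 kN.
Bearing governs: 1320 kN.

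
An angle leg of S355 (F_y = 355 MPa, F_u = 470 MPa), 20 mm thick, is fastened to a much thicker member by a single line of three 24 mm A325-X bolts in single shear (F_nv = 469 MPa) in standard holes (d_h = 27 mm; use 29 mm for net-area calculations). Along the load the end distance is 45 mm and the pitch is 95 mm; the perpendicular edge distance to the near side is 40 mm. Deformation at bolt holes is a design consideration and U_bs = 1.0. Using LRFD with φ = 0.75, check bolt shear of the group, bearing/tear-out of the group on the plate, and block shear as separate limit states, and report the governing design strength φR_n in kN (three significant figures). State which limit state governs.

477 kN (bolt shear governs)

Bolt shear: A_b = π·24²/4 = 452.4 mm²; R_n = 469 × 452.4 × 3 × 1 / 1000 = 636.5 kN → 0.75 × 636.5 = 477 kN.
Bearing: edge l_c = 31.5, r_n = 355.3 kN; interior l_c = 68, r_n = 541.4 kN; R_n = 355.3 + 2·541.4 = 1438 kN → 1080 kN.
Block shear: A_gv = 4700, A_nv = 3250, A_nt = 510 mm²; R_n = min(0.6F_uA_nv, 0.6F_yA_gv) + U_bs·F_u·A_nt = 1156 kN → 867 kN.
Bolt shear governs: 477 kN.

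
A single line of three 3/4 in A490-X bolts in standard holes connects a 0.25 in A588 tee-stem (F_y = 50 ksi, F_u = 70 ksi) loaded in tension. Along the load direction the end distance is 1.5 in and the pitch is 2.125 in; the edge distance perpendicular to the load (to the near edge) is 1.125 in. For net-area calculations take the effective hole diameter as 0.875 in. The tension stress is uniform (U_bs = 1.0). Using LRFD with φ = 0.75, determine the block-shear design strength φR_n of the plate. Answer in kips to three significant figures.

37.1 kips

Shear plane L_v = 1.5 + 2·2.125 = 5.75 in; A_gv = 5.75 × 0.25 = 1.438 in².
A_nv = (5.75 − 2.5·0.875) × 0.25 = 0.8906 in².
A_nt = (1.125 − 0.5·0.875) × 0.25 = 0.1719 in².
0.6 F_u A_nv = 37.41 kips; 0.6 F_y A_gv = 43.12 kips → shear rupture governs the shear term.
R_n = 37.41 + 1.0 × 70 × 0.1719 = 49.44 kips.
Design strength φR_n = 0.75 × 49.44 = 37.1 kips.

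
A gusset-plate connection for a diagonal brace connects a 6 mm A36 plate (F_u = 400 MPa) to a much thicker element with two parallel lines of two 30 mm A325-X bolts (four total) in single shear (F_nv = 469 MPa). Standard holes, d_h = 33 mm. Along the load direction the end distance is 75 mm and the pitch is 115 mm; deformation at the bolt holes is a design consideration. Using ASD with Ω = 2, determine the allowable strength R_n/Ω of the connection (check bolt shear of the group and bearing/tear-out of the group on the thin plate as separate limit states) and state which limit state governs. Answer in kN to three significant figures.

341 kN (bearing governs)

Bolt shear: A_b = π·30²/4 = 706.9 mm²; R_n = 469 × 706.9 × 4 × 1 / 1000 = 1326 kN → 1326 / 2 = 663 kN.
Bearing (1.2 l_c t F_u ≤ 2.4 d t F_u): upper limit = 2.4·30·6·400 / 1000 = 172.8 kN.
  Edge l_c = 75 − 33/2 = 58.5 → r_n = 168.5 kN; interior l_c = 115 − 33 = 82 → r_n = 172.8 kN.
  R_n,bearing = 2·168.5 + 2·172.8 = 682.6 kN → 682.6 / 2 = 341 kN.
Bearing governs: 341 kN.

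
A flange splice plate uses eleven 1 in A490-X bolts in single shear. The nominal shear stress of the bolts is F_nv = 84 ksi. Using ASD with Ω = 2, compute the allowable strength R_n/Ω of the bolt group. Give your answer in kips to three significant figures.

A_b = π × 1² / 4 = 0.7854 in².
R_n = F_nv · A_b · n · n_s = 84 × 0.7854 × 11 × 1 = 725.7 kips.
Allowable strength R_n/Ω = 725.7 / 2 = 363 kips.

363 kips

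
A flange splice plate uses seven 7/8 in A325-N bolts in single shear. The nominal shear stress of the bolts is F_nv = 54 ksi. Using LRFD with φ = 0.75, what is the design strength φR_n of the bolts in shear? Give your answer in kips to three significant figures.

170 kips

A_b = π × 0.875² / 4 = 0.6013 in².
R_n = F_nv · A_b · n · n_s = 54 × 0.6013 × 7 × 1 = 227.3 kips.
Design strength φR_n = 0.75 × 227.3 = 170 kips.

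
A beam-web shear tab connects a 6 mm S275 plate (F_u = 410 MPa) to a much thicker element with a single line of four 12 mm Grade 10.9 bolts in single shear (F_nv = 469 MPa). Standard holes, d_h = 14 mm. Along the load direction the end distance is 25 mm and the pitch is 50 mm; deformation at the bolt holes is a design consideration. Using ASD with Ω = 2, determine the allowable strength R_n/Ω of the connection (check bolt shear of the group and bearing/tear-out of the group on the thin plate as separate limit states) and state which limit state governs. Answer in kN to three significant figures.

106 kN (bolt shear governs)

Bolt shear: A_b = π·12²/4 = 113.1 mm²; R_n = 469 × 113.1 × 4 × 1 / 1000 = 212.2 kN → 212.2 / 2 = 106 kN.
Bearing (1.2 l_c t F_u ≤ 2.4 d t F_u): upper limit = 2.4·12·6·410 / 1000 = 70.85 kN.
  Edge l_c = 25 − 14/2 = 18 → r_n = 53.14 kN; interior l_c = 50 − 14 = 36 → r_n = 70.85 kN.
  R_n,bearing = 1·53.14 + 3·70.85 = 265.7 kN → 265.7 / 2 = 133 kN.
Bolt shear governs: 106 kN.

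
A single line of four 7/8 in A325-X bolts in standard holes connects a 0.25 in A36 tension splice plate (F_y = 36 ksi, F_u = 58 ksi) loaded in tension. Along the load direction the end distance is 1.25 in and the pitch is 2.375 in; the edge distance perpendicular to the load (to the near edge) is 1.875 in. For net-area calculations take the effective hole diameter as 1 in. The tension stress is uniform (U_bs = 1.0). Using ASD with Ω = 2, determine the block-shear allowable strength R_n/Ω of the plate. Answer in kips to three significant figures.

31.2 kips

Shear plane L_v = 1.25 + 3·2.375 = 8.375 in; A_gv = 8.375 × 0.25 = 2.094 in².
A_nv = (8.375 − 3.5·1) × 0.25 = 1.219 in².
A_nt = (1.875 − 0.5·1) × 0.25 = 0.3438 in².
0.6 F_u A_nv = 42.41 kips; 0.6 F_y A_gv = 45.22 kips → shear rupture governs the shear term.
R_n = 42.41 + 1.0 × 58 × 0.3438 = 62.35 kips.
Allowable strength R_n/Ω = 62.35 / 2 = 31.2 kips.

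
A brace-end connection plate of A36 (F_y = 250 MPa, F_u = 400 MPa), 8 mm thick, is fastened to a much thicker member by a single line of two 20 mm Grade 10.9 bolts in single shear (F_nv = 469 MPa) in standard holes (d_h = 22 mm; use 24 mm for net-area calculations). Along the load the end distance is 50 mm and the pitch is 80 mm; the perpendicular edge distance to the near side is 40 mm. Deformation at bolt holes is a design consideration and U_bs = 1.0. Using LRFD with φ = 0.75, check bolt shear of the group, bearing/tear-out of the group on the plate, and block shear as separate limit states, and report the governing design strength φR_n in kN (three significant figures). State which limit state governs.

Bolt shear: A_b = π·20²/4 = 314.2 mm²; R_n = 469 × 314.2 × 2 × 1 / 1000 = 294.7 kN → 0.75 × 294.7 = 221 kN.
Bearing: edge l_c = 39, r_n = 149.8 kN; interior l_c = 58, r_n = 153.6 kN; R_n = 149.8 + 1·153.6 = 303.4 kN → 228 kN.
Block shear: A_gv = 1040, A_nv = 752, A_nt = 224 mm²; R_n = min(0.6F_uA_nv, 0.6F_yA_gv) + U_bs·F_u·A_nt = 245.6 kN → 184 kN.
Block shear governs: 184 kN.

184 kN (block shear governs)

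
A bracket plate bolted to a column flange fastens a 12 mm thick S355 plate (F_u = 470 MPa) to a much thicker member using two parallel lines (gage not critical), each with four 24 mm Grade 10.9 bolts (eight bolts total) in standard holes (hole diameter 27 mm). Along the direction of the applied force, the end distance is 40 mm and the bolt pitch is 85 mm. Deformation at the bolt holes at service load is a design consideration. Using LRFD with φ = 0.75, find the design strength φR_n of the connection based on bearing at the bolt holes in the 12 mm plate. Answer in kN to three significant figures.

1730 kN

Per bolt r_n = 1.2 l_c t F_u ≤ 2.4 d t F_u; upper limit = 2.4 × 24 × 12 × 470 / 1000 = 324.9 kN.
Edge bolt: l_c = 40 − 27/2 = 26.5 mm → 1.2 × 26.5 × 12 × 470 / 1000 = 179.4 → r_n = 179.4 kN.
Interior bolts: l_c = 85 − 27 = 58 mm → 1.2 × 58 × 12 × 470 / 1000 = 392.5 → r_n = 324.9 kN.
R_n = 2 × 179.4 + 6 × 324.9 = 2308 kN.
Design strength φR_n = 0.75 × 2308 = 1730 kN.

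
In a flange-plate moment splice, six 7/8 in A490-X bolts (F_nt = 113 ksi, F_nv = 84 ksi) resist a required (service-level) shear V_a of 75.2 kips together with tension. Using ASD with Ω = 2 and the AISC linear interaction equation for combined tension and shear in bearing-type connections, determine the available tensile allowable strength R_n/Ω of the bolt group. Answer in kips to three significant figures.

164 kips

A_b = π·0.875²/4 = 0.6013 in²; f_rv = 75.2 / (6 × 0.6013) = 20.84 ksi.
F'_nt = 1.3 F_nt − (Ω F_nt / F_nv) f_rv = 1.3·113 − (2·113/84)·20.84 = 90.82 ksi, capped at F_nt → F'_nt = 90.82 ksi.
R_n = F'_nt · A_b · n = 90.82 × 0.6013 × 6 = 327.7 kips.
Allowable strength R_n/Ω = 327.7 / 2 = 164 kips.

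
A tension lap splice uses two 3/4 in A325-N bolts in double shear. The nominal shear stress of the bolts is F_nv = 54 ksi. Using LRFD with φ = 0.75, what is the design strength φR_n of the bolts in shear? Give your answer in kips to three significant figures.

A_b = π × 0.75² / 4 = 0.4418 in².
R_n = F_nv · A_b · n · n_s = 54 × 0.4418 × 2 × 2 = 95.43 kips.
Design strength φR_n = 0.75 × 95.43 = 71.6 kips.

71.6 kips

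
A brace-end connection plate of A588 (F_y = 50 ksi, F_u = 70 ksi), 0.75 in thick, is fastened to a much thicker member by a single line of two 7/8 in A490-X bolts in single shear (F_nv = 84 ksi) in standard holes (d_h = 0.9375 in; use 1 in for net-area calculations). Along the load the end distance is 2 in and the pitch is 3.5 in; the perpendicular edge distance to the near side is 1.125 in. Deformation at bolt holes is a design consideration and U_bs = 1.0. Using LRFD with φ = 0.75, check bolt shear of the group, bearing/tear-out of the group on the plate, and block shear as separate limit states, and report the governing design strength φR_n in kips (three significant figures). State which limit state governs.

Bolt shear: A_b = π·0.875²/4 = 0.6013 in²; R_n = 84 × 0.6013 × 2 × 1 = 101 kips → 0.75 × 101 = 75.8 kips.
Bearing: edge l_c = 1.531, r_n = 96.47 kips; interior l_c = 2.562, r_n = 110.3 kips; R_n = 96.47 + 1·110.3 = 206.7 kips → 155 kips.
Block shear: A_gv = 4.125, A_nv = 3, A_nt = 0.4688 in²; R_n = min(0.6F_uA_nv, 0.6F_yA_gv) + U_bs·F_u·A_nt = 156.6 kips → 117 kips.
Bolt shear governs: 75.8 kips.

75.8 kips (bolt shear governs)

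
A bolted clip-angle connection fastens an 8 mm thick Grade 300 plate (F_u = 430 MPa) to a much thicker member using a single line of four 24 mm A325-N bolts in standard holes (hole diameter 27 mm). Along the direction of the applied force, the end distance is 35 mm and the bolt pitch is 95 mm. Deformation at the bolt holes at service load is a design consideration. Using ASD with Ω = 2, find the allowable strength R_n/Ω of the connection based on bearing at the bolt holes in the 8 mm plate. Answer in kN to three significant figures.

Per bolt r_n = 1.2 l_c t F_u ≤ 2.4 d t F_u; upper limit = 2.4 × 24 × 8 × 430 / 1000 = 198.1 kN.
Edge bolt: l_c = 35 − 27/2 = 21.5 mm → 1.2 × 21.5 × 8 × 430 / 1000 = 88.75 → r_n = 88.75 kN.
Interior bolts: l_c = 95 − 27 = 68 mm → 1.2 × 68 × 8 × 430 / 1000 = 280.7 → r_n = 198.1 kN.
R_n = 1 × 88.75 + 3 × 198.1 = 683.2 kN.
Allowable strength R_n/Ω = 683.2 / 2 = 342 kN.

342 kN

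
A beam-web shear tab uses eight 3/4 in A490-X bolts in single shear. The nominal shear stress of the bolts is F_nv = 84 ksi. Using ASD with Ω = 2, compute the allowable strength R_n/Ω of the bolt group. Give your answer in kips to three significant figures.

148 kips

A_b = π × 0.75² / 4 = 0.4418 in².
R_n = F_nv · A_b · n · n_s = 84 × 0.4418 × 8 × 1 = 296.9 kips.
Allowable strength R_n/Ω = 296.9 / 2 = 148 kips.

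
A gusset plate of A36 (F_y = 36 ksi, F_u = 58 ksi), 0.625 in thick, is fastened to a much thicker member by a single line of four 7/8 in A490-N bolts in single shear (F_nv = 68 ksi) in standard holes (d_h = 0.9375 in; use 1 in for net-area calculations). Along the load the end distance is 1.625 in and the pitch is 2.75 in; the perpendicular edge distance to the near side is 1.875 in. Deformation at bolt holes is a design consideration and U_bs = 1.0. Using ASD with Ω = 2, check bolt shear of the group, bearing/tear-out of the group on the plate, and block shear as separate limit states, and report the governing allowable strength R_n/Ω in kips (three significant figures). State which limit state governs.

Bolt shear: A_b = π·0.875²/4 = 0.6013 in²; R_n = 68 × 0.6013 × 4 × 1 = 163.6 kips → 163.6 / 2 = 81.8 kips.
Bearing: edge l_c = 1.156, r_n = 50.3 kips; interior l_c = 1.812, r_n = 76.12 kips; R_n = 50.3 + 3·76.12 = 278.7 kips → 139 kips.
Block shear: A_gv = 6.172, A_nv = 3.984, A_nt = 0.8594 in²; R_n = min(0.6F_uA_nv, 0.6F_yA_gv) + U_bs·F_u·A_nt = 183.2 kips → 91.6 kips.
Bolt shear governs: 81.8 kips.

81.8 kips (bolt shear governs)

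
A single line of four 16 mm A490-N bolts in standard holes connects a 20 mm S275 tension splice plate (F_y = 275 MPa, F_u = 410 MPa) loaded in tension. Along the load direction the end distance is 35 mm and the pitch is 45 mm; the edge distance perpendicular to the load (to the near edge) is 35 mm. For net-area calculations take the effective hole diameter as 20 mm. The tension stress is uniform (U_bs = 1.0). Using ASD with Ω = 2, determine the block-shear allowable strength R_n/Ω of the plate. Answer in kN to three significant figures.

348 kN

Shear plane L_v = 35 + 3·45 = 170 mm; A_gv = 170 × 20 = 3400 mm².
A_nv = (170 − 3.5·20) × 20 = 2000 mm².
A_nt = (35 − 0.5·20) × 20 = 500 mm².
0.6 F_u A_nv = 492 kN; 0.6 F_y A_gv = 561 kN → shear rupture governs the shear term.
R_n = 492 + 1.0 × 410 × 500 / 1000 = 697 kN.
Allowable strength R_n/Ω = 697 / 2 = 348 kN.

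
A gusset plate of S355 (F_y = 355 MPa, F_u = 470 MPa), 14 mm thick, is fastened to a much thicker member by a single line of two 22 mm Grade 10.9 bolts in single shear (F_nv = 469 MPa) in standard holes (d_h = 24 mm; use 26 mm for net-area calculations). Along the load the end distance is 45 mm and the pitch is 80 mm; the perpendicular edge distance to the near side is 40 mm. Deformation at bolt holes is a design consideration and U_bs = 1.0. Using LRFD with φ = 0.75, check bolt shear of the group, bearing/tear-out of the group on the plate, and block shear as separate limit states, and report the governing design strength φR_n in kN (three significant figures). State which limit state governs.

Bolt shear: A_b = π·22²/4 = 380.1 mm²; R_n = 469 × 380.1 × 2 × 1 / 1000 = 356.6 kN → 0.75 × 356.6 = 267 kN.
Bearing: edge l_c = 33, r_n = 260.6 kN; interior l_c = 56, r_n = 347.4 kN; R_n = 260.6 + 1·347.4 = 608 kN → 456 kN.
Block shear: A_gv = 1750, A_nv = 1204, A_nt = 378 mm²; R_n = min(0.6F_uA_nv, 0.6F_yA_gv) + U_bs·F_u·A_nt = 517.2 kN → 388 kN.
Bolt shear governs: 267 kN.

267 kN (bolt shear governs)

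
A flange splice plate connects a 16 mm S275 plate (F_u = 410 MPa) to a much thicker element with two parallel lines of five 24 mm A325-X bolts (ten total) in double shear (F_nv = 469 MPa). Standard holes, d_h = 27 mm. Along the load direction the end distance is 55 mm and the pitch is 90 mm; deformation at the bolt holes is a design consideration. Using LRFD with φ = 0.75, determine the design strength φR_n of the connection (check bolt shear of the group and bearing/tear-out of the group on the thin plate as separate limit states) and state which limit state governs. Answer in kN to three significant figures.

2760 kN (bearing governs)

Bolt shear: A_b = π·24²/4 = 452.4 mm²; R_n = 469 × 452.4 × 10 × 2 / 1000 = 4243 kN → 0.75 × 4243 = 3180 kN.
Bearing (1.2 l_c t F_u ≤ 2.4 d t F_u): upper limit = 2.4·24·16·410 / 1000 = 377.9 kN.
  Edge l_c = 55 − 27/2 = 41.5 → r_n = 326.7 kN; interior l_c = 90 − 27 = 63 → r_n = 377.9 kN.
  R_n,bearing = 2·326.7 + 8·377.9 = 3676 kN → 0.75 × 3676 = 2760 kN.
Bearing governs: 2760 kN.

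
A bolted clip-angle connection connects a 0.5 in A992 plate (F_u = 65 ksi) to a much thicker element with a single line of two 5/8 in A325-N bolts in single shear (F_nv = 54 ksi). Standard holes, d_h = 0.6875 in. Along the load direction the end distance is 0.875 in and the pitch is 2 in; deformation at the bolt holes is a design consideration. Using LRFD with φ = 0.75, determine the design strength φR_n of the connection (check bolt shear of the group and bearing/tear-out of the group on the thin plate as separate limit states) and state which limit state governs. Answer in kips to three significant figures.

24.9 kips (bolt shear governs)

Bolt shear: A_b = π·0.625²/4 = 0.3068 in²; R_n = 54 × 0.3068 × 2 × 1 = 33.13 kips → 0.75 × 33.13 = 24.9 kips.
Bearing (1.2 l_c t F_u ≤ 2.4 d t F_u): upper limit = 2.4·0.625·0.5·65 = 48.75 kips.
  Edge l_c = 0.875 − 0.6875/2 = 0.5312 → r_n = 20.72 kips; interior l_c = 2 − 0.6875 = 1.312 → r_n = 48.75 kips.
  R_n,bearing = 1·20.72 + 1·48.75 = 69.47 kips → 0.75 × 69.47 = 52.1 kips.
Bolt shear governs: 24.9 kips.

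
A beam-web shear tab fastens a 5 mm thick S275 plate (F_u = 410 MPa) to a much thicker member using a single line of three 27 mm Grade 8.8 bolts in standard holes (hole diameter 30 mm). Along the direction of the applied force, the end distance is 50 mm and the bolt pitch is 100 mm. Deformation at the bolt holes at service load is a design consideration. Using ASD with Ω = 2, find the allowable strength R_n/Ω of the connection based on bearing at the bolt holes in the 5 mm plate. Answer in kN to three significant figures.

Per bolt r_n = 1.2 l_c t F_u ≤ 2.4 d t F_u; upper limit = 2.4 × 27 × 5 × 410 / 1000 = 132.8 kN.
Edge bolt: l_c = 50 − 30/2 = 35 mm → 1.2 × 35 × 5 × 410 / 1000 = 86.1 → r_n = 86.1 kN.
Interior bolts: l_c = 100 − 30 = 70 mm → 1.2 × 70 × 5 × 410 / 1000 = 172.2 → r_n = 132.8 kN.
R_n = 1 × 86.1 + 2 × 132.8 = 351.8 kN.
Allowable strength R_n/Ω = 351.8 / 2 = 176 kN.

176 kN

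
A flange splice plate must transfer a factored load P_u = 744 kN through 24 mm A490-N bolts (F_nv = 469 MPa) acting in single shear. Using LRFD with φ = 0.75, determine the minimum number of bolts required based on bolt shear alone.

5 bolts

A_b = π·24²/4 = 452.4 mm².
Per-bolt design strength φR_n = 0.75 × 469 × 452.4 × 1 / 1000 = 159.1 kN.
n ≥ 744 / 159.1 = 4.675 → use 5 bolts.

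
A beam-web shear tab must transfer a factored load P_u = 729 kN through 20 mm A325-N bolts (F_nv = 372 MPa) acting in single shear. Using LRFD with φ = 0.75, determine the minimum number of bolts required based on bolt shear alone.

A_b = π·20²/4 = 314.2 mm².
Per-bolt design strength φR_n = 0.75 × 372 × 314.2 × 1 / 1000 = 87.65 kN.
n ≥ 729 / 87.65 = 8.317 → use 9 bolts.

9 bolts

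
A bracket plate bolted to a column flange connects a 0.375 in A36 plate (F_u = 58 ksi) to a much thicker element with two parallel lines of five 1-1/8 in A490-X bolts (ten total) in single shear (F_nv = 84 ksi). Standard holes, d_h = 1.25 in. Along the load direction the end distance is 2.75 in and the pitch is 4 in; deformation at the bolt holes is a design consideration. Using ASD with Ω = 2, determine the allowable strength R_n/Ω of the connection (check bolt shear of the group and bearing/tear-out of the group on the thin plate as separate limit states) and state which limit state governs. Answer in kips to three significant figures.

Bolt shear: A_b = π·1.125²/4 = 0.994 in²; R_n = 84 × 0.994 × 10 × 1 = 835 kips → 835 / 2 = 417 kips.
Bearing (1.2 l_c t F_u ≤ 2.4 d t F_u): upper limit = 2.4·1.125·0.375·58 = 58.72 kips.
  Edge l_c = 2.75 − 1.25/2 = 2.125 → r_n = 55.46 kips; interior l_c = 4 − 1.25 = 2.75 → r_n = 58.72 kips.
  R_n,bearing = 2·55.46 + 8·58.72 = 580.7 kips → 580.7 / 2 = 290 kips.
Bearing governs: 290 kips.

290 kips (bearing governs)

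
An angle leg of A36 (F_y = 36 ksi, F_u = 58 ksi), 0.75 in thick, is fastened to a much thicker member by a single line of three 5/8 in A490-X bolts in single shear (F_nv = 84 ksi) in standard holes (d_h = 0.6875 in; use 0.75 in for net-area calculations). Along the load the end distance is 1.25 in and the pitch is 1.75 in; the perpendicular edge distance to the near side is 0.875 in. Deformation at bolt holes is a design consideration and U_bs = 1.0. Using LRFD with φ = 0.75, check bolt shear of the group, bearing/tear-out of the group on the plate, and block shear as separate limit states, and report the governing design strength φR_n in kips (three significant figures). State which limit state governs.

Bolt shear: A_b = π·0.625²/4 = 0.3068 in²; R_n = 84 × 0.3068 × 3 × 1 = 77.31 kips → 0.75 × 77.31 = 58 kips.
Bearing: edge l_c = 0.9062, r_n = 47.31 kips; interior l_c = 1.062, r_n = 55.46 kips; R_n = 47.31 + 2·55.46 = 158.2 kips → 119 kips.
Block shear: A_gv = 3.562, A_nv = 2.156, A_nt = 0.375 in²; R_n = min(0.6F_uA_nv, 0.6F_yA_gv) + U_bs·F_u·A_nt = 96.79 kips → 72.6 kips.
Bolt shear governs: 58 kips.

58 kips (bolt shear governs)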